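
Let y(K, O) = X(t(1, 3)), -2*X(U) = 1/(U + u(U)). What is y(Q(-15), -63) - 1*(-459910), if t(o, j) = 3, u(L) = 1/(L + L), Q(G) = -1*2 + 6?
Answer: 8738287/19 ≈ 4.5991e+5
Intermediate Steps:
Q(G) = 4 (Q(G) = -2 + 6 = 4)
u(L) = 1/(2*L)
X(U) = -1/(2*(U + 1/(2*U)))
y(K, O) = -3/19 (y(K, O) = -1*3/(1 + 2*3²) = -1*3/(1 + 2*9) = -1*3/(1 + 18) = -1*3/19 = -1*3*1/19 = -3/19)
y(Q(-15), -63) - 1*(-459910) = -3/19 - 1*(-459910) = -3/19 + 459910 = 8738287/19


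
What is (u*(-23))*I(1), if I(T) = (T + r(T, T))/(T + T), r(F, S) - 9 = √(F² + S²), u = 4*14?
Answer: -6440 - 644*√2 ≈ -7350.8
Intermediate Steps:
u = 56
r(F, S) = 9 + √(F² + S²)
I(T) = (9 + T + √2*√(T²))/(2*T) (I(T) = (T + (9 + √(T² + T²)))/(T + T) = (T + (9 + √(2*T²)))/((2*T)) = (T + (9 + √2*√(T²)))*(1/(2*T)) = (9 + T + √2*√(T²))*(1/(2*T)) = (9 + T + √2*√(T²))/(2*T))
(u*(-23))*I(1) = (56*(-23))*((½)*(9 + 1 + √2*√(1²))/1) = -644*(9 + 1 + √2*√1) = -644*(9 + 1 + √2*1) = -644*(9 + 1 + √2) = -644*(10 + √2) = -1288*(5 + √2/2) = -6440 - 644*√2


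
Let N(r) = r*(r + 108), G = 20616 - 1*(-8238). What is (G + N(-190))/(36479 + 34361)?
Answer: 22217/35420 ≈ 0.62724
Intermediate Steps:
G = 28854 (G = 20616 + 8238 = 28854)
N(r) = r*(108 + r)
(G + N(-190))/(36479 + 34361) = (28854 - 190*(108 - 190))/(36479 + 34361) = (28854 - 190*(-82))/70840 = (28854 + 15580)*(1/70840) = 44434*(1/70840) = 22217/35420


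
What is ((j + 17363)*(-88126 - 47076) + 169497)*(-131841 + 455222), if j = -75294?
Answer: 2532899972605979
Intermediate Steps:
((j + 17363)*(-88126 - 47076) + 169497)*(-131841 + 455222) = ((-75294 + 17363)*(-88126 - 47076) + 169497)*(-131841 + 455222) = (-57931*(-135202) + 169497)*323381 = (7832387062 + 169497)*323381 = 7832556559*323381 = 2532899972605979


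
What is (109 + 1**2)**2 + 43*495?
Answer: 33385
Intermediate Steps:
(109 + 1**2)**2 + 43*495 = (109 + 1)**2 + 21285 = 110**2 + 21285 = 12100 + 21285 = 33385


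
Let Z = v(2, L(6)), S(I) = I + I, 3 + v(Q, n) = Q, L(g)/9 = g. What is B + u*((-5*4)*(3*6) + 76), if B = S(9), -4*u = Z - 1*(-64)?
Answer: 4491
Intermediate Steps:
L(g) = 9*g
v(Q, n) = -3 + Q
S(I) = 2*I
Z = -1 (Z = -3 + 2 = -1)
u = -63/4 (u = -(-1 - 1*(-64))/4 = -(-1 + 64)/4 = -¼*63 = -63/4 ≈ -15.750)
B = 18 (B = 2*9 = 18)
B + u*((-5*4)*(3*6) + 76) = 18 - 63*((-5*4)*(3*6) + 76)/4 = 18 - 63*(-20*18 + 76)/4 = 18 - 63*(-360 + 76)/4 = 18 - 63/4*(-284) = 18 + 4473 = 4491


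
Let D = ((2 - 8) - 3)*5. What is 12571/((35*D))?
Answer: -12571/1575 ≈ -7.9816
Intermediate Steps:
D = -45 (D = (-6 - 3)*5 = -9*5 = -45)
12571/((35*D)) = 12571/((35*(-45))) = 12571/(-1575) = 12571*(-1/1575) = -12571/1575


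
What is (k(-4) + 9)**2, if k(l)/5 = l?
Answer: 121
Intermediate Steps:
k(l) = 5*l
(k(-4) + 9)**2 = (5*(-4) + 9)**2 = (-20 + 9)**2 = (-11)**2 = 121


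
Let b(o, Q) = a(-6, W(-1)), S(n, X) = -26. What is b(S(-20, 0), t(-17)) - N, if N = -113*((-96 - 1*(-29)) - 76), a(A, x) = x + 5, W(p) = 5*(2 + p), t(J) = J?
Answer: -16149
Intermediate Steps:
W(p) = 10 + 5*p
a(A, x) = 5 + x
b(o, Q) = 10 (b(o, Q) = 5 + (10 + 5*(-1)) = 5 + (10 - 5) = 5 + 5 = 10)
N = 16159 (N = -113*((-96 + 29) - 76) = -113*(-67 - 76) = -113*(-143) = 16159)
b(S(-20, 0), t(-17)) - N = 10 - 1*16159 = 10 - 16159 = -16149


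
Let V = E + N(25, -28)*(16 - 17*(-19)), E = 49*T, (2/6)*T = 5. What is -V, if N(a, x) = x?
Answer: 8757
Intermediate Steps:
T = 15 (T = 3*5 = 15)
E = 735 (E = 49*15 = 735)
V = -8757 (V = 735 - 28*(16 - 17*(-19)) = 735 - 28*(16 + 323) = 735 - 28*339 = 735 - 9492 = -8757)
-V = -1*(-8757) = 8757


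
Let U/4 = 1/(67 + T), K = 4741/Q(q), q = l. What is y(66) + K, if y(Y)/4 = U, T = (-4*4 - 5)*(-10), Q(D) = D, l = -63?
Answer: -1312249/17451 ≈ -75.196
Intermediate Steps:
q = -63
K = -4741/63 (K = 4741/(-63) = 4741*(-1/63) = -4741/63 ≈ -75.254)
T = 210 (T = (-16 - 5)*(-10) = -21*(-10) = 210)
U = 4/277 (U = 4/(67 + 210) = 4/277 ≈ 0.014440)
y(Y) = 16/277 (y(Y) = 4*(4/277) = 16/277)
y(66) + K = 16/277 - 4741/63 = -1312249/17451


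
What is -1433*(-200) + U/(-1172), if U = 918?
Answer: 167947141/586 ≈ 2.8660e+5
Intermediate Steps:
-1433*(-200) + U/(-1172) = -1433*(-200) + 918/(-1172) = 286600 + 918*(-1/1172) = 286600 - 459/586 = 167947141/586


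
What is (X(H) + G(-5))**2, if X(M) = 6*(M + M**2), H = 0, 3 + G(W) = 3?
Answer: 0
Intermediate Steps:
G(W) = 0 (G(W) = -3 + 3 = 0)
X(M) = 6*M + 6*M**2
(X(H) + G(-5))**2 = (6*0*(1 + 0) + 0)**2 = (6*0*1 + 0)**2 = (0 + 0)**2 = 0**2 = 0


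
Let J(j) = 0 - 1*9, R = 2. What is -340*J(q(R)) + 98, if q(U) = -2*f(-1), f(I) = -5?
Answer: 3158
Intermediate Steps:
q(U) = 10 (q(U) = -2*(-5) = 10)
J(j) = -9 (J(j) = 0 - 9 = -9)
-340*J(q(R)) + 98 = -340*(-9) + 98 = 3060 + 98 = 3158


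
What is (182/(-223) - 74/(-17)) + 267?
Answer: 1025605/3791 ≈ 270.54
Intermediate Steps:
(182/(-223) - 74/(-17)) + 267 = (182*(-1/223) - 74*(-1/17)) + 267 = (-182/223 + 74/17) + 267 = 13408/3791 + 267 = 1025605/3791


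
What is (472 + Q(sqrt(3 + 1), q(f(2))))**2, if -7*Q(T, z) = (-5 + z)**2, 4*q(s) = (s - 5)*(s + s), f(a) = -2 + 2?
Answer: 10751841/49 ≈ 2.1943e+5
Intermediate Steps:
f(a) = 0
q(s) = s*(-5 + s)/2 (q(s) = ((s - 5)*(s + s))/4 = ((-5 + s)*(2*s))/4 = (2*s*(-5 + s))/4 = s*(-5 + s)/2)
Q(T, z) = -(-5 + z)**2/7
(472 + Q(sqrt(3 + 1), q(f(2))))**2 = (472 - (-5 + (1/2)*0*(-5 + 0))**2/7)**2 = (472 - (-5 + (1/2)*0*(-5))**2/7)**2 = (472 - (-5 + 0)**2/7)**2 = (472 - 1/7*(-5)**2)**2 = (472 - 1/7*25)**2 = (472 - 25/7)**2 = (3279/7)**2 = 10751841/49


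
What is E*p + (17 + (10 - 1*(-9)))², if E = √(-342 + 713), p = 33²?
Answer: 1296 + 1089*√371 ≈ 22272.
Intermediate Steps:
p = 1089
E = √371 ≈ 19.261
E*p + (17 + (10 - 1*(-9)))² = √371*1089 + (17 + (10 - 1*(-9)))² = 1089*√371 + (17 + (10 + 9))² = 1089*√371 + (17 + 19)² = 1089*√371 + 36² = 1089*√371 + 1296 = 1296 + 1089*√371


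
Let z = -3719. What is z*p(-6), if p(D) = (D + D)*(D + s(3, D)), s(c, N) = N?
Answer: -535536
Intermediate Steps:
p(D) = 4*D² (p(D) = (D + D)*(D + D) = (2*D)*(2*D) = 4*D²)
z*p(-6) = -14876*(-6)² = -14876*36 = -3719*144 = -535536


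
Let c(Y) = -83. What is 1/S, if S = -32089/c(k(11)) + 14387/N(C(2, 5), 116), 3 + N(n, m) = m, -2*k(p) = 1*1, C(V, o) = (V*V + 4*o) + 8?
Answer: 9379/4820178 ≈ 0.0019458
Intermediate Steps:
C(V, o) = 8 + V² + 4*o (C(V, o) = (V² + 4*o) + 8 = 8 + V² + 4*o)
k(p) = -½ (k(p) = -1/2 = -½*1 = -½)
N(n, m) = -3 + m
S = 4820178/9379 (S = -32089/(-83) + 14387/(-3 + 116) = -32089*(-1/83) + 14387/113 = 32089/83 + 14387*(1/113) = 32089/83 + 14387/113 = 4820178/9379 ≈ 513.93)
1/S = 1/(4820178/9379) = 9379/4820178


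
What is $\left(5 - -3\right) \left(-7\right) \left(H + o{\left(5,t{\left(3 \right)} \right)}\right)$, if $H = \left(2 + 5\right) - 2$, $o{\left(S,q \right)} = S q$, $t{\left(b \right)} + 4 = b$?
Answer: $0$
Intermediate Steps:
$t{\left(b \right)} = -4 + b$
$H = 5$ ($H = 7 - 2 = 5$)
$\left(5 - -3\right) \left(-7\right) \left(H + o{\left(5,t{\left(3 \right)} \right)}\right) = \left(5 - -3\right) \left(-7\right) \left(5 + 5 \left(-4 + 3\right)\right) = \left(5 + 3\right) \left(-7\right) \left(5 + 5 \left(-1\right)\right) = 8 \left(-7\right) \left(5 - 5\right) = \left(-56\right) 0 = 0$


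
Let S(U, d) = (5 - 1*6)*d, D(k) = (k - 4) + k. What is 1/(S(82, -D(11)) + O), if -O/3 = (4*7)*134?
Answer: -1/11238 ≈ -8.8984e-5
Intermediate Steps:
D(k) = -4 + 2*k (D(k) = (-4 + k) + k = -4 + 2*k)
S(U, d) = -d (S(U, d) = (5 - 6)*d = -d)
O = -11256 (O = -3*4*7*134 = -84*134 = -3*3752 = -11256)
1/(S(82, -D(11)) + O) = 1/(-(-1)*(-4 + 2*11) - 11256) = 1/(-(-1)*(-4 + 22) - 11256) = 1/(-(-1)*18 - 11256) = 1/(-1*(-18) - 11256) = 1/(18 - 11256) = 1/(-11238) = -1/11238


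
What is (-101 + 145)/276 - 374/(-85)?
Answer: 1573/345 ≈ 4.5594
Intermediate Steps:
(-101 + 145)/276 - 374/(-85) = 44*(1/276) - 374*(-1/85) = 11/69 + 22/5 = 1573/345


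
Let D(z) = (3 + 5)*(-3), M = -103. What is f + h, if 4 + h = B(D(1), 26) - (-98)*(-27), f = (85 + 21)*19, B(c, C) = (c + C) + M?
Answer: -737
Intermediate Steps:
D(z) = -24 (D(z) = 8*(-3) = -24)
B(c, C) = -103 + C + c (B(c, C) = (c + C) - 103 = (C + c) - 103 = -103 + C + c)
f = 2014 (f = 106*19 = 2014)
h = -2751 (h = -4 + ((-103 + 26 - 24) - (-98)*(-27)) = -4 + (-101 - 1*2646) = -4 + (-101 - 2646) = -4 - 2747 = -2751)
f + h = 2014 - 2751 = -737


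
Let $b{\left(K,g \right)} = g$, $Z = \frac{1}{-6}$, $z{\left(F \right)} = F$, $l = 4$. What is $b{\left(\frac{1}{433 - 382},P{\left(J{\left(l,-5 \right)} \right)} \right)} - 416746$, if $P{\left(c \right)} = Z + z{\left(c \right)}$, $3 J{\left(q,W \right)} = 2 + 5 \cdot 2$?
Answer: $- \frac{2500453}{6} \approx -4.1674 \cdot 10^{5}$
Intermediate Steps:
$J{\left(q,W \right)} = 4$ ($J{\left(q,W \right)} = \frac{2 + 5 \cdot 2}{3} = \frac{2 + 10}{3} = \frac{1}{3} \cdot 12 = 4$)
$Z = - \frac{1}{6} \approx -0.16667$
$P{\left(c \right)} = - \frac{1}{6} + c$
$b{\left(\frac{1}{433 - 382},P{\left(J{\left(l,-5 \right)} \right)} \right)} - 416746 = \left(- \frac{1}{6} + 4\right) - 416746 = \frac{23}{6} - 416746 = - \frac{2500453}{6}$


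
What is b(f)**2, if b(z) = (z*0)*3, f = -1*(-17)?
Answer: 0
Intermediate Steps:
f = 17
b(z) = 0 (b(z) = 0*3 = 0)
b(f)**2 = 0**2 = 0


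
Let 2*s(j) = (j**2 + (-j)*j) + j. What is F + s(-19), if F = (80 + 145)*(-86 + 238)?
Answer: 68381/2 ≈ 34191.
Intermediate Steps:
F = 34200 (F = 225*152 = 34200)
s(j) = j/2 (s(j) = ((j**2 + (-j)*j) + j)/2 = ((j**2 - j**2) + j)/2 = (0 + j)/2 = j/2)
F + s(-19) = 34200 + (1/2)*(-19) = 34200 - 19/2 = 68381/2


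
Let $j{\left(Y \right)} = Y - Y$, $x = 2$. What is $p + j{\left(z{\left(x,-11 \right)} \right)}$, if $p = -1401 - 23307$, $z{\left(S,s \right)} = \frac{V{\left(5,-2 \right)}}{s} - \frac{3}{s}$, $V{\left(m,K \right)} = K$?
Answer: $-24708$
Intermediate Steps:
$z{\left(S,s \right)} = - \frac{5}{s}$ ($z{\left(S,s \right)} = - \frac{2}{s} - \frac{3}{s} = - \frac{5}{s}$)
$j{\left(Y \right)} = 0$
$p = -24708$
$p + j{\left(z{\left(x,-11 \right)} \right)} = -24708 + 0 = -24708$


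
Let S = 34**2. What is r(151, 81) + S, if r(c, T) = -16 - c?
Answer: 989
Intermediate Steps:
S = 1156
r(151, 81) + S = (-16 - 1*151) + 1156 = (-16 - 151) + 1156 = -167 + 1156 = 989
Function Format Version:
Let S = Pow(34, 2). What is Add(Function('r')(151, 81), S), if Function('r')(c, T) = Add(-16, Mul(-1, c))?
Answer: 989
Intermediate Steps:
S = 1156
Add(Function('r')(151, 81), S) = Add(Add(-16, Mul(-1, 151)), 1156) = Add(Add(-16, -151), 1156) = Add(-167, 1156) = 989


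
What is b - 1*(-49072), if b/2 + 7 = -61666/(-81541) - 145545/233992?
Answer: 468014450738315/9539970836 ≈ 49058.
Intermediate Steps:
b = -130998125877/9539970836 (b = -14 + 2*(-61666/(-81541) - 145545/233992) = -14 + 2*(-61666*(-1/81541) - 145545*1/233992) = -14 + 2*(61666/81541 - 145545/233992) = -14 + 2*(2561465827/19079941672) = -14 + 2561465827/9539970836 = -130998125877/9539970836 ≈ -13.732)
b - 1*(-49072) = -130998125877/9539970836 - 1*(-49072) = -130998125877/9539970836 + 49072 = 468014450738315/9539970836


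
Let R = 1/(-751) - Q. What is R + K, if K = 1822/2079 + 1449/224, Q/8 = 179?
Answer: -71179425217/49962528 ≈ -1424.7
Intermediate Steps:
Q = 1432 (Q = 8*179 = 1432)
R = -1075433/751 (R = 1/(-751) - 1*1432 = -1/751 - 1432 = -1075433/751 ≈ -1432.0)
K = 488657/66528 (K = 1822*(1/2079) + 1449*(1/224) = 1822/2079 + 207/32 = 488657/66528 ≈ 7.3451)
R + K = -1075433/751 + 488657/66528 = -71179425217/49962528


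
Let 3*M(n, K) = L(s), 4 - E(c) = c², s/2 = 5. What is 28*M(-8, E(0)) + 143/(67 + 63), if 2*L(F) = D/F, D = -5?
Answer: -37/30 ≈ -1.2333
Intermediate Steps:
s = 10 (s = 2*5 = 10)
E(c) = 4 - c²
L(F) = -5/(2*F) (L(F) = (-5/F)/2 = -5/(2*F))
M(n, K) = -1/12 (M(n, K) = (-5/2/10)/3 = (-5/2*⅒)/3 = (⅓)*(-¼) = -1/12)
28*M(-8, E(0)) + 143/(67 + 63) = 28*(-1/12) + 143/(67 + 63) = -7/3 + 143/130 = -7/3 + 143*(1/130) = -7/3 + 11/10 = -37/30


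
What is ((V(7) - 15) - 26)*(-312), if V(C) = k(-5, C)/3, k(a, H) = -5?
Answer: 13312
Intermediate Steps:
V(C) = -5/3
((V(7) - 15) - 26)*(-312) = ((-5/3 - 15) - 26)*(-312) = (-50/3 - 26)*(-312) = -128/3*(-312) = 13312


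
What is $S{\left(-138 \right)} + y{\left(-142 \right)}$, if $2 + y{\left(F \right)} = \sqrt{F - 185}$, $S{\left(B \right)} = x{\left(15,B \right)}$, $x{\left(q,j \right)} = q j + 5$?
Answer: $-2067 + i \sqrt{327} \approx -2067.0 + 18.083 i$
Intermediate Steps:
$x{\left(q,j \right)} = 5 + j q$ ($x{\left(q,j \right)} = j q + 5 = 5 + j q$)
$S{\left(B \right)} = 5 + 15 B$ ($S{\left(B \right)} = 5 + B 15 = 5 + 15 B$)
$y{\left(F \right)} = -2 + \sqrt{-185 + F}$ ($y{\left(F \right)} = -2 + \sqrt{F - 185} = -2 + \sqrt{-185 + F}$)
$S{\left(-138 \right)} + y{\left(-142 \right)} = \left(5 + 15 \left(-138\right)\right) - \left(2 - \sqrt{-185 - 142}\right) = \left(5 - 2070\right) - \left(2 - \sqrt{-327}\right) = -2065 - \left(2 - i \sqrt{327}\right) = -2067 + i \sqrt{327}$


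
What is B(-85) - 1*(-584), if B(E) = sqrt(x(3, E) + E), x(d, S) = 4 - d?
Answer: 584 + 2*I*sqrt(21) ≈ 584.0 + 9.1651*I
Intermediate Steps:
B(E) = sqrt(1 + E) (B(E) = sqrt((4 - 1*3) + E) = sqrt((4 - 3) + E) = sqrt(1 + E))
B(-85) - 1*(-584) = sqrt(1 - 85) - 1*(-584) = sqrt(-84) + 584 = 2*I*sqrt(21) + 584 = 584 + 2*I*sqrt(21)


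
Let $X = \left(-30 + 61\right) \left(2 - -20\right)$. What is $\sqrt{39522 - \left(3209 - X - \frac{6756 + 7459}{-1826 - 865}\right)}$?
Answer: $\frac{\sqrt{29762259670}}{897} \approx 192.33$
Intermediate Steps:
$X = 682$ ($X = 31 \left(2 + 20\right) = 31 \cdot 22 = 682$)
$\sqrt{39522 - \left(3209 - X - \frac{6756 + 7459}{-1826 - 865}\right)} = \sqrt{39522 - \left(2527 - \frac{6756 + 7459}{-1826 - 865}\right)} = \sqrt{39522 - \left(2527 + \frac{14215}{2691}\right)} = \sqrt{39522 + \left(\left(14215 \left(- \frac{1}{2691}\right) + 682\right) - 3209\right)} = \sqrt{39522 + \left(\left(- \frac{14215}{2691} + 682\right) - 3209\right)} = \sqrt{39522 + \left(\frac{1821047}{2691} - 3209\right)} = \sqrt{39522 - \frac{6814372}{2691}} = \sqrt{\frac{99539330}{2691}} = \frac{\sqrt{29762259670}}{897}$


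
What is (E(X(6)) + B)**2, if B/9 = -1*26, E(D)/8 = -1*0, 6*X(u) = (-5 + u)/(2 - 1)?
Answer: 54756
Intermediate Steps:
X(u) = -5/6 + u/6 (X(u) = ((-5 + u)/(2 - 1))/6 = ((-5 + u)/1)/6 = ((-5 + u)*1)/6 = (-5 + u)/6 = -5/6 + u/6)
E(D) = 0 (E(D) = 8*(-1*0) = 8*0 = 0)
B = -234 (B = 9*(-1*26) = 9*(-26) = -234)
(E(X(6)) + B)**2 = (0 - 234)**2 = (-234)**2 = 54756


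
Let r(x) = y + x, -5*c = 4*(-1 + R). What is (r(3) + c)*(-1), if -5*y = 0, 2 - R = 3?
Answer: -23/5 ≈ -4.6000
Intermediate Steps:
R = -1 (R = 2 - 1*3 = 2 - 3 = -1)
c = 8/5 (c = -4*(-1 - 1)/5 = -4*(-2)/5 = -⅕*(-8) = 8/5 ≈ 1.6000)
y = 0 (y = -⅕*0 = 0)
r(x) = x (r(x) = 0 + x = x)
(r(3) + c)*(-1) = (3 + 8/5)*(-1) = (23/5)*(-1) = -23/5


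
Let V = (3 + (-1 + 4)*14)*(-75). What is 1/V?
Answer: -1/3375 ≈ -0.00029630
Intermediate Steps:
V = -3375 (V = (3 + 3*14)*(-75) = (3 + 42)*(-75) = 45*(-75) = -3375)
1/V = 1/(-3375) = -1/3375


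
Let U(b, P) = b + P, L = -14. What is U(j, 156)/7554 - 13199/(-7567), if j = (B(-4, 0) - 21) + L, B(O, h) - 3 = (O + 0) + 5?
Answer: 100651121/57161118 ≈ 1.7608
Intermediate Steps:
B(O, h) = 8 + O (B(O, h) = 3 + ((O + 0) + 5) = 3 + (O + 5) = 3 + (5 + O) = 8 + O)
j = -31 (j = ((8 - 4) - 21) - 14 = (4 - 21) - 14 = -17 - 14 = -31)
U(b, P) = P + b
U(j, 156)/7554 - 13199/(-7567) = (156 - 31)/7554 - 13199/(-7567) = 125*(1/7554) - 13199*(-1/7567) = 125/7554 + 13199/7567 = 100651121/57161118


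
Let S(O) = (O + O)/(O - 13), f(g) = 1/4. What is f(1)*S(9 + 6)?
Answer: 15/4 ≈ 3.7500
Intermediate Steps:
f(g) = ¼
S(O) = 2*O/(-13 + O) (S(O) = (2*O)/(-13 + O) = 2*O/(-13 + O))
f(1)*S(9 + 6) = (2*(9 + 6)/(-13 + (9 + 6)))/4 = (2*15/(-13 + 15))/4 = (2*15/2)/4 = (2*15*(½))/4 = (¼)*15 = 15/4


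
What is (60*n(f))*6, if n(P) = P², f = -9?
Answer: 29160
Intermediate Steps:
(60*n(f))*6 = (60*(-9)²)*6 = (60*81)*6 = 4860*6 = 29160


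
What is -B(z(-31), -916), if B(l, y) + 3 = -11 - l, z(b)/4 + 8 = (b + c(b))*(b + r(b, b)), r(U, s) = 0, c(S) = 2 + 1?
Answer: 3454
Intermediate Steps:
c(S) = 3
z(b) = -32 + 4*b*(3 + b) (z(b) = -32 + 4*((b + 3)*(b + 0)) = -32 + 4*((3 + b)*b) = -32 + 4*(b*(3 + b)) = -32 + 4*b*(3 + b))
B(l, y) = -14 - l (B(l, y) = -3 + (-11 - l) = -14 - l)
-B(z(-31), -916) = -(-14 - (-32 + 4*(-31)² + 12*(-31))) = -(-14 - (-32 + 4*961 - 372)) = -(-14 - (-32 + 3844 - 372)) = -(-14 - 1*3440) = -(-14 - 3440) = -1*(-3454) = 3454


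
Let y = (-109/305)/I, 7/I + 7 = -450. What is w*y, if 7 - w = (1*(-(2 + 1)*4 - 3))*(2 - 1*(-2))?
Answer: 3337471/2135 ≈ 1563.2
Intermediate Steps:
I = -7/457 (I = 7/(-7 - 450) = 7/(-457) = 7*(-1/457) = -7/457 ≈ -0.015317)
y = 49813/2135 (y = (-109/305)/(-7/457) = -109*1/305*(-457/7) = -109/305*(-457/7) = 49813/2135 ≈ 23.332)
w = 67 (w = 7 - 1*(-(2 + 1)*4 - 3)*(2 - 1*(-2)) = 7 - 1*(-3*4 - 3)*(2 + 2) = 7 - 1*(-1*12 - 3)*4 = 7 - 1*(-12 - 3)*4 = 7 - 1*(-15)*4 = 7 - (-15)*4 = 7 - 1*(-60) = 7 + 60 = 67)
w*y = 67*(49813/2135) = 3337471/2135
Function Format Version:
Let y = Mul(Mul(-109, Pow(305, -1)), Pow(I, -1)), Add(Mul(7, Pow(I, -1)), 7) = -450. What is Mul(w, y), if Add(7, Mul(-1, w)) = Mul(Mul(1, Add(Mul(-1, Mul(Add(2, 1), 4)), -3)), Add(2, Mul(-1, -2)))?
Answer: Rational(3337471, 2135) ≈ 1563.2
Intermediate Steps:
I = Rational(-7, 457) (I = Mul(7, Pow(Add(-7, -450), -1)) = Mul(7, Pow(-457, -1)) = Mul(7, Rational(-1, 457)) = Rational(-7, 457) ≈ -0.015317)
y = Rational(49813, 2135) (y = Mul(Mul(-109, Pow(305, -1)), Pow(Rational(-7, 457), -1)) = Mul(Mul(-109, Rational(1, 305)), Rational(-457, 7)) = Mul(Rational(-109, 305), Rational(-457, 7)) = Rational(49813, 2135) ≈ 23.332)
w = 67 (w = Add(7, Mul(-1, Mul(Mul(1, Add(Mul(-1, Mul(Add(2, 1), 4)), -3)), Add(2, Mul(-1, -2))))) = Add(7, Mul(-1, Mul(Mul(1, Add(Mul(-1, Mul(3, 4)), -3)), Add(2, 2)))) = Add(7, Mul(-1, Mul(Mul(1, Add(Mul(-1, 12), -3)), 4))) = Add(7, Mul(-1, Mul(Mul(1, Add(-12, -3)), 4))) = Add(7, Mul(-1, Mul(Mul(1, -15), 4))) = Add(7, Mul(-1, Mul(-15, 4))) = Add(7, Mul(-1, -60)) = Add(7, 60) = 67)
Mul(w, y) = Mul(67, Rational(49813, 2135)) = Rational(3337471, 2135)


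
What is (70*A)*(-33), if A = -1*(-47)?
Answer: -108570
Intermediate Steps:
A = 47
(70*A)*(-33) = (70*47)*(-33) = 3290*(-33) = -108570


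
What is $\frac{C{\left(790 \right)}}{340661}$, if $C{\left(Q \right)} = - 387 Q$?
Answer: $- \frac{305730}{340661} \approx -0.89746$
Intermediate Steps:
$\frac{C{\left(790 \right)}}{340661} = \frac{\left(-387\right) 790}{340661} = \left(-305730\right) \frac{1}{340661} = - \frac{305730}{340661}$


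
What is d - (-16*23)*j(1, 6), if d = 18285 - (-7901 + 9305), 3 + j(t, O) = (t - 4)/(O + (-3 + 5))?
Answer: 15639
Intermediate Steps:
j(t, O) = -3 + (-4 + t)/(2 + O) (j(t, O) = -3 + (t - 4)/(O + (-3 + 5)) = -3 + (-4 + t)/(O + 2) = -3 + (-4 + t)/(2 + O))
d = 16881 (d = 18285 - 1*1404 = 18285 - 1404 = 16881)
d - (-16*23)*j(1, 6) = 16881 - (-16*23)*(-10 + 1 - 3*6)/(2 + 6) = 16881 - (-368)*(-10 + 1 - 18)/8 = 16881 - (-368)*(1/8)*(-27) = 16881 - (-368)*(-27)/8 = 16881 - 1*1242 = 16881 - 1242 = 15639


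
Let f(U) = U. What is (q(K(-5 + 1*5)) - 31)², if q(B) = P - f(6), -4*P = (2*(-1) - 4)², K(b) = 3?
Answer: 2116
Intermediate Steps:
P = -9 (P = -(2*(-1) - 4)²/4 = -(-2 - 4)²/4 = -¼*(-6)² = -¼*36 = -9)
q(B) = -15 (q(B) = -9 - 1*6 = -9 - 6 = -15)
(q(K(-5 + 1*5)) - 31)² = (-15 - 31)² = (-46)² = 2116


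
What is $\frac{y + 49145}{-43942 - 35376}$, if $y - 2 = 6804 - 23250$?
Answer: $- \frac{32701}{79318} \approx -0.41228$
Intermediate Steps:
$y = -16444$ ($y = 2 + \left(6804 - 23250\right) = 2 - 16446 = -16444$)
$\frac{y + 49145}{-43942 - 35376} = \frac{-16444 + 49145}{-43942 - 35376} = \frac{32701}{-79318} = 32701 \left(- \frac{1}{79318}\right) = - \frac{32701}{79318}$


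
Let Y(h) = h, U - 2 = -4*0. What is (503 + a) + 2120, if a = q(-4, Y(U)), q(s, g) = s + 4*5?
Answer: 2639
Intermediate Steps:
U = 2 (U = 2 - 4*0 = 2 + 0 = 2)
q(s, g) = 20 + s (q(s, g) = s + 20 = 20 + s)
a = 16 (a = 20 - 4 = 16)
(503 + a) + 2120 = (503 + 16) + 2120 = 519 + 2120 = 2639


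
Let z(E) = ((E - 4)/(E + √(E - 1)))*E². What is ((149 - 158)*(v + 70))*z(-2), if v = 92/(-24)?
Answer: -28584/7 - 14292*I*√3/7 ≈ -4083.4 - 3536.4*I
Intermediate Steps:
v = -23/6 (v = 92*(-1/24) = -23/6 ≈ -3.8333)
z(E) = E²*(-4 + E)/(E + √(-1 + E)) (z(E) = ((-4 + E)/(E + √(-1 + E)))*E² = E²*(-4 + E)/(E + √(-1 + E)))
((149 - 158)*(v + 70))*z(-2) = ((149 - 158)*(-23/6 + 70))*((-2)²*(-4 - 2)/(-2 + √(-1 - 2))) = (-9*397/6)*(4*(-6)/(-2 + √(-3))) = -2382*(-6)/(-2 + I*√3) = -(-14292)/(-2 + I*√3) = 14292/(-2 + I*√3)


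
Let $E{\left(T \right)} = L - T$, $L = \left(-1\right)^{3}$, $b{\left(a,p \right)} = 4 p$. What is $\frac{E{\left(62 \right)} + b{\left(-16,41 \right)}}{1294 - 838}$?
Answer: $\frac{101}{456} \approx 0.22149$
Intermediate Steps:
$L = -1$
$E{\left(T \right)} = -1 - T$
$\frac{E{\left(62 \right)} + b{\left(-16,41 \right)}}{1294 - 838} = \frac{\left(-1 - 62\right) + 4 \cdot 41}{1294 - 838} = \frac{\left(-1 - 62\right) + 164}{456} = \left(-63 + 164\right) \frac{1}{456} = 101 \cdot \frac{1}{456} = \frac{101}{456}$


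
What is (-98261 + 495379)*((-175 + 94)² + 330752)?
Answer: 133953063934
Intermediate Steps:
(-98261 + 495379)*((-175 + 94)² + 330752) = 397118*((-81)² + 330752) = 397118*(6561 + 330752) = 397118*337313 = 133953063934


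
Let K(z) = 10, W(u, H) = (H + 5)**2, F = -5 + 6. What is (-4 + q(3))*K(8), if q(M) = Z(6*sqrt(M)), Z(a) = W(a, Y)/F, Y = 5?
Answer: 960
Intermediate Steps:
F = 1
W(u, H) = (5 + H)**2
Z(a) = 100 (Z(a) = (5 + 5)**2/1 = 10**2*1 = 100*1 = 100)
q(M) = 100
(-4 + q(3))*K(8) = (-4 + 100)*10 = 96*10 = 960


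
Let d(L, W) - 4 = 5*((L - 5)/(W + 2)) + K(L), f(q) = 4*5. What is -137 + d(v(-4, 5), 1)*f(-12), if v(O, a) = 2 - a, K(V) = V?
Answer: -1151/3 ≈ -383.67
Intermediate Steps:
f(q) = 20
d(L, W) = 4 + L + 5*(-5 + L)/(2 + W) (d(L, W) = 4 + (5*((L - 5)/(W + 2)) + L) = 4 + (5*((-5 + L)/(2 + W)) + L) = 4 + (5*(-5 + L)/(2 + W) + L) = 4 + (L + 5*(-5 + L)/(2 + W)) = 4 + L + 5*(-5 + L)/(2 + W))
-137 + d(v(-4, 5), 1)*f(-12) = -137 + ((-17 + 4*1 + 7*(2 - 1*5) + (2 - 1*5)*1)/(2 + 1))*20 = -137 + ((-17 + 4 + 7*(2 - 5) + (2 - 5)*1)/3)*20 = -137 + ((-17 + 4 + 7*(-3) - 3*1)/3)*20 = -137 + ((-17 + 4 - 21 - 3)/3)*20 = -137 + ((⅓)*(-37))*20 = -137 - 37/3*20 = -137 - 740/3 = -1151/3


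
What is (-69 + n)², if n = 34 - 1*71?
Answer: 11236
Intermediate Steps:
n = -37 (n = 34 - 71 = -37)
(-69 + n)² = (-69 - 37)² = (-106)² = 11236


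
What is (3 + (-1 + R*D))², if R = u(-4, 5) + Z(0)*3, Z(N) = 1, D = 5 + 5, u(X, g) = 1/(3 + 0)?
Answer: 11236/9 ≈ 1248.4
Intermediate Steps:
u(X, g) = ⅓ (u(X, g) = 1/3 = ⅓)
D = 10
R = 10/3 (R = ⅓ + 1*3 = ⅓ + 3 = 10/3 ≈ 3.3333)
(3 + (-1 + R*D))² = (3 + (-1 + (10/3)*10))² = (3 + (-1 + 100/3))² = (3 + 97/3)² = (106/3)² = 11236/9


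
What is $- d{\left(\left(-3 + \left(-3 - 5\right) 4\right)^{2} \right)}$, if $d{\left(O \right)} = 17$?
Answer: $-17$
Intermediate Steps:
$- d{\left(\left(-3 + \left(-3 - 5\right) 4\right)^{2} \right)} = \left(-1\right) 17 = -17$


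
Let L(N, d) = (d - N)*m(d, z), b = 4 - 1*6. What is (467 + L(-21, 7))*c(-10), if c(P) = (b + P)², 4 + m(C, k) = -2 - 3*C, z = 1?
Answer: -41616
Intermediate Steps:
b = -2 (b = 4 - 6 = -2)
m(C, k) = -6 - 3*C (m(C, k) = -4 + (-2 - 3*C) = -6 - 3*C)
c(P) = (-2 + P)²
L(N, d) = (-6 - 3*d)*(d - N) (L(N, d) = (d - N)*(-6 - 3*d) = (-6 - 3*d)*(d - N))
(467 + L(-21, 7))*c(-10) = (467 + 3*(2 + 7)*(-21 - 1*7))*(-2 - 10)² = (467 + 3*9*(-21 - 7))*(-12)² = (467 + 3*9*(-28))*144 = (467 - 756)*144 = -289*144 = -41616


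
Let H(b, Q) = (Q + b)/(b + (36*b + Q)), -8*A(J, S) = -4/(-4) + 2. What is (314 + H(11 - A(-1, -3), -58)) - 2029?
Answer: -4979018/2903 ≈ -1715.1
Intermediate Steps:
A(J, S) = -3/8 (A(J, S) = -(-4/(-4) + 2)/8 = -(-4*(-¼) + 2)/8 = -(1 + 2)/8 = -⅛*3 = -3/8)
H(b, Q) = (Q + b)/(Q + 37*b) (H(b, Q) = (Q + b)/(b + (Q + 36*b)) = (Q + b)/(Q + 37*b))
(314 + H(11 - A(-1, -3), -58)) - 2029 = (314 + (-58 + (11 - 1*(-3/8)))/(-58 + 37*(11 - 1*(-3/8)))) - 2029 = (314 + (-58 + (11 + 3/8))/(-58 + 37*(11 + 3/8))) - 2029 = (314 + (-58 + 91/8)/(-58 + 37*(91/8))) - 2029 = (314 - 373/8/(-58 + 3367/8)) - 2029 = (314 - 373/8/(2903/8)) - 2029 = (314 + (8/2903)*(-373/8)) - 2029 = (314 - 373/2903) - 2029 = 911169/2903 - 2029 = -4979018/2903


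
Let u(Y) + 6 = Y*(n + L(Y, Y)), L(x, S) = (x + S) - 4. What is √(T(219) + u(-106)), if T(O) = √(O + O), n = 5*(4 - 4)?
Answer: √(22890 + √438) ≈ 151.36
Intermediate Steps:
n = 0 (n = 5*0 = 0)
T(O) = √2*√O (T(O) = √(2*O) = √2*√O)
L(x, S) = -4 + S + x (L(x, S) = (S + x) - 4 = -4 + S + x)
u(Y) = -6 + Y*(-4 + 2*Y) (u(Y) = -6 + Y*(0 + (-4 + Y + Y)) = -6 + Y*(0 + (-4 + 2*Y)) = -6 + Y*(-4 + 2*Y))
√(T(219) + u(-106)) = √(√2*√219 + (-6 + 2*(-106)*(-2 - 106))) = √(√438 + (-6 + 2*(-106)*(-108))) = √(√438 + (-6 + 22896)) = √(√438 + 22890) = √(22890 + √438)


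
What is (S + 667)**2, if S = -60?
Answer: 368449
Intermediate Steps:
(S + 667)**2 = (-60 + 667)**2 = 607**2 = 368449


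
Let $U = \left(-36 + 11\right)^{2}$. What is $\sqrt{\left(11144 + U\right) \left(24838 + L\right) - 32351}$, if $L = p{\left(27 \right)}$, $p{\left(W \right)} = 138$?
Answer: $\sqrt{293910193} \approx 17144.0$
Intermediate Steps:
$L = 138$
$U = 625$ ($U = \left(-25\right)^{2} = 625$)
$\sqrt{\left(11144 + U\right) \left(24838 + L\right) - 32351} = \sqrt{\left(11144 + 625\right) \left(24838 + 138\right) - 32351} = \sqrt{11769 \cdot 24976 - 32351} = \sqrt{293942544 - 32351} = \sqrt{293910193}$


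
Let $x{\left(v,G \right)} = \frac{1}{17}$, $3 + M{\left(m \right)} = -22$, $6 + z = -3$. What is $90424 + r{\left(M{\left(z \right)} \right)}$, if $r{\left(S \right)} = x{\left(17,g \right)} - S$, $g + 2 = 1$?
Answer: $\frac{1537634}{17} \approx 90449.0$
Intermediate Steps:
$z = -9$ ($z = -6 - 3 = -9$)
$M{\left(m \right)} = -25$ ($M{\left(m \right)} = -3 - 22 = -25$)
$g = -1$ ($g = -2 + 1 = -1$)
$x{\left(v,G \right)} = \frac{1}{17}$
$r{\left(S \right)} = \frac{1}{17} - S$
$90424 + r{\left(M{\left(z \right)} \right)} = 90424 + \left(\frac{1}{17} - -25\right) = 90424 + \left(\frac{1}{17} + 25\right) = 90424 + \frac{426}{17} = \frac{1537634}{17}$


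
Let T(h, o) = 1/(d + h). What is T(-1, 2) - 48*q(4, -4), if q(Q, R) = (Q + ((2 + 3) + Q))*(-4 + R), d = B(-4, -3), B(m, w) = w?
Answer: 19967/4 ≈ 4991.8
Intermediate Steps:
d = -3
q(Q, R) = (-4 + R)*(5 + 2*Q) (q(Q, R) = (Q + (5 + Q))*(-4 + R) = (5 + 2*Q)*(-4 + R) = (-4 + R)*(5 + 2*Q))
T(h, o) = 1/(-3 + h)
T(-1, 2) - 48*q(4, -4) = 1/(-3 - 1) - 48*(-20 - 8*4 + 5*(-4) + 2*4*(-4)) = 1/(-4) - 48*(-20 - 32 - 20 - 32) = -¼ - 48*(-104) = -¼ + 4992 = 19967/4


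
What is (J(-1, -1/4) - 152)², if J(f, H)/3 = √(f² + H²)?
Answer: 369817/16 - 228*√17 ≈ 22174.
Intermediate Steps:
J(f, H) = 3*√(H² + f²) (J(f, H) = 3*√(f² + H²) = 3*√(H² + f²))
(J(-1, -1/4) - 152)² = (3*√((-1/4)² + (-1)²) - 152)² = (3*√((-1*¼)² + 1) - 152)² = (3*√((-¼)² + 1) - 152)² = (3*√(1/16 + 1) - 152)² = (3*√(17/16) - 152)² = (3*(√17/4) - 152)² = (3*√17/4 - 152)² = (-152 + 3*√17/4)²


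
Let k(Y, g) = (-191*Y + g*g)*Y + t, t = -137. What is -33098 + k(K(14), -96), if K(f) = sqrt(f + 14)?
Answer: -38583 + 18432*sqrt(7) ≈ 10183.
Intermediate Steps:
K(f) = sqrt(14 + f)
k(Y, g) = -137 + Y*(g**2 - 191*Y) (k(Y, g) = (-191*Y + g*g)*Y - 137 = (-191*Y + g**2)*Y - 137 = (g**2 - 191*Y)*Y - 137 = Y*(g**2 - 191*Y) - 137 = -137 + Y*(g**2 - 191*Y))
-33098 + k(K(14), -96) = -33098 + (-137 - 191*(sqrt(14 + 14))**2 + sqrt(14 + 14)*(-96)**2) = -33098 + (-137 - 191*(sqrt(28))**2 + sqrt(28)*9216) = -33098 + (-137 - 191*(2*sqrt(7))**2 + (2*sqrt(7))*9216) = -33098 + (-137 - 191*28 + 18432*sqrt(7)) = -33098 + (-137 - 5348 + 18432*sqrt(7)) = -33098 + (-5485 + 18432*sqrt(7)) = -38583 + 18432*sqrt(7)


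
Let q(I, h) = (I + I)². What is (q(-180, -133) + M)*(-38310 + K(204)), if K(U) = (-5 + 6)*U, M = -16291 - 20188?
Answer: -3548468826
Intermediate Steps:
q(I, h) = 4*I² (q(I, h) = (2*I)² = 4*I²)
M = -36479
K(U) = U (K(U) = 1*U = U)
(q(-180, -133) + M)*(-38310 + K(204)) = (4*(-180)² - 36479)*(-38310 + 204) = (4*32400 - 36479)*(-38106) = (129600 - 36479)*(-38106) = 93121*(-38106) = -3548468826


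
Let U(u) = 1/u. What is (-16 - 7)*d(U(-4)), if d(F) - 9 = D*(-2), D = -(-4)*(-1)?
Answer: -391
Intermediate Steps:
D = -4 (D = -1*4 = -4)
U(u) = 1/u
d(F) = 17 (d(F) = 9 - 4*(-2) = 9 + 8 = 17)
(-16 - 7)*d(U(-4)) = (-16 - 7)*17 = -23*17 = -391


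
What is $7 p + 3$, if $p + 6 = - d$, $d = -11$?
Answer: $38$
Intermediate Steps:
$p = 5$ ($p = -6 - -11 = -6 + 11 = 5$)
$7 p + 3 = 7 \cdot 5 + 3 = 35 + 3 = 38$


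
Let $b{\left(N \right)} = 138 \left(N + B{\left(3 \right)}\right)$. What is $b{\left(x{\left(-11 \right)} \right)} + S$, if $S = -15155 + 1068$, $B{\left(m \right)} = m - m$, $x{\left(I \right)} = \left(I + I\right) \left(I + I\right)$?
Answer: $52705$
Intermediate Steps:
$x{\left(I \right)} = 4 I^{2}$ ($x{\left(I \right)} = 2 I 2 I = 4 I^{2}$)
$B{\left(m \right)} = 0$
$b{\left(N \right)} = 138 N$ ($b{\left(N \right)} = 138 \left(N + 0\right) = 138 N$)
$S = -14087$
$b{\left(x{\left(-11 \right)} \right)} + S = 138 \cdot 4 \left(-11\right)^{2} - 14087 = 138 \cdot 4 \cdot 121 - 14087 = 138 \cdot 484 - 14087 = 66792 - 14087 = 52705$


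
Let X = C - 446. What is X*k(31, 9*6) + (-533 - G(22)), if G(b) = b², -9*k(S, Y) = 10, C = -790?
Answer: 1069/3 ≈ 356.33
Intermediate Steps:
k(S, Y) = -10/9 (k(S, Y) = -⅑*10 = -10/9)
X = -1236 (X = -790 - 446 = -1236)
X*k(31, 9*6) + (-533 - G(22)) = -1236*(-10/9) + (-533 - 1*22²) = 4120/3 + (-533 - 1*484) = 4120/3 + (-533 - 484) = 4120/3 - 1017 = 1069/3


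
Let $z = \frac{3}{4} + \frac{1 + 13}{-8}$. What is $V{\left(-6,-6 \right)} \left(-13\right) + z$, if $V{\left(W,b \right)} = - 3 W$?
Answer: $-235$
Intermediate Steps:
$z = -1$ ($z = 3 \cdot \frac{1}{4} + 14 \left(- \frac{1}{8}\right) = \frac{3}{4} - \frac{7}{4} = -1$)
$V{\left(-6,-6 \right)} \left(-13\right) + z = \left(-3\right) \left(-6\right) \left(-13\right) - 1 = 18 \left(-13\right) - 1 = -234 - 1 = -235$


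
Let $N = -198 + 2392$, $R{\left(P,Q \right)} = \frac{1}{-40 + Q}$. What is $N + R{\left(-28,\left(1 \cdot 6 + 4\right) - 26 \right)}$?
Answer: $\frac{122863}{56} \approx 2194.0$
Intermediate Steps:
$N = 2194$
$N + R{\left(-28,\left(1 \cdot 6 + 4\right) - 26 \right)} = 2194 + \frac{1}{-40 + \left(\left(1 \cdot 6 + 4\right) - 26\right)} = 2194 + \frac{1}{-40 + \left(\left(6 + 4\right) - 26\right)} = 2194 + \frac{1}{-40 + \left(10 - 26\right)} = 2194 + \frac{1}{-40 - 16} = 2194 + \frac{1}{-56} = 2194 - \frac{1}{56} = \frac{122863}{56}$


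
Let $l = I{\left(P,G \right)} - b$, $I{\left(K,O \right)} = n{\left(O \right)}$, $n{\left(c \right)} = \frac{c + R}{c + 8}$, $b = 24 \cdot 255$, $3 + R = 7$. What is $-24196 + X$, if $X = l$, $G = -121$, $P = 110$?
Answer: $- \frac{3425591}{113} \approx -30315.0$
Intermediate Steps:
$R = 4$ ($R = -3 + 7 = 4$)
$b = 6120$
$n{\left(c \right)} = \frac{4 + c}{8 + c}$ ($n{\left(c \right)} = \frac{c + 4}{c + 8} = \frac{4 + c}{8 + c}$)
$I{\left(K,O \right)} = \frac{4 + O}{8 + O}$
$l = - \frac{691443}{113}$ ($l = \frac{4 - 121}{8 - 121} - 6120 = \frac{1}{-113} \left(-117\right) - 6120 = \left(- \frac{1}{113}\right) \left(-117\right) - 6120 = \frac{117}{113} - 6120 = - \frac{691443}{113} \approx -6119.0$)
$X = - \frac{691443}{113} \approx -6119.0$
$-24196 + X = -24196 - \frac{691443}{113} = - \frac{3425591}{113}$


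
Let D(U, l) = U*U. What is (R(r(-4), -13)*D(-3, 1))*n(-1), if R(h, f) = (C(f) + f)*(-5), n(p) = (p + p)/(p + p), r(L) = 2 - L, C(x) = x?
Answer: 1170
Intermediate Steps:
n(p) = 1 (n(p) = (2*p)/((2*p)) = (2*p)*(1/(2*p)) = 1)
R(h, f) = -10*f (R(h, f) = (f + f)*(-5) = (2*f)*(-5) = -10*f)
D(U, l) = U**2
(R(r(-4), -13)*D(-3, 1))*n(-1) = (-10*(-13)*(-3)**2)*1 = (130*9)*1 = 1170*1 = 1170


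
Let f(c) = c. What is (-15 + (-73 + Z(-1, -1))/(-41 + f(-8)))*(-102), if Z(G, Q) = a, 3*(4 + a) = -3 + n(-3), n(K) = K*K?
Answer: 67320/49 ≈ 1373.9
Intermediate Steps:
n(K) = K²
a = -2 (a = -4 + (-3 + (-3)²)/3 = -4 + (-3 + 9)/3 = -4 + (⅓)*6 = -4 + 2 = -2)
Z(G, Q) = -2
(-15 + (-73 + Z(-1, -1))/(-41 + f(-8)))*(-102) = (-15 + (-73 - 2)/(-41 - 8))*(-102) = (-15 - 75/(-49))*(-102) = (-15 - 75*(-1/49))*(-102) = (-15 + 75/49)*(-102) = -660/49*(-102) = 67320/49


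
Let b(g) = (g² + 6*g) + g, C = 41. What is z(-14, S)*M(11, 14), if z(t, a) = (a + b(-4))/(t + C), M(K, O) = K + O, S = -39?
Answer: -425/9 ≈ -47.222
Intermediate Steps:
b(g) = g² + 7*g
z(t, a) = (-12 + a)/(41 + t) (z(t, a) = (a - 4*(7 - 4))/(t + 41) = (a - 4*3)/(41 + t) = (a - 12)/(41 + t) = (-12 + a)/(41 + t))
z(-14, S)*M(11, 14) = ((-12 - 39)/(41 - 14))*(11 + 14) = (-51/27)*25 = ((1/27)*(-51))*25 = -17/9*25 = -425/9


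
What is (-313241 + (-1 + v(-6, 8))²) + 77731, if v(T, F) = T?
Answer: -235461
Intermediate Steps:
(-313241 + (-1 + v(-6, 8))²) + 77731 = (-313241 + (-1 - 6)²) + 77731 = (-313241 + (-7)²) + 77731 = (-313241 + 49) + 77731 = -313192 + 77731 = -235461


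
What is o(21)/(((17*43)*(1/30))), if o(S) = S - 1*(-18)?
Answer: 1170/731 ≈ 1.6005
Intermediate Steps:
o(S) = 18 + S (o(S) = S + 18 = 18 + S)
o(21)/(((17*43)*(1/30))) = (18 + 21)/(((17*43)*(1/30))) = 39/((731*(1*(1/30)))) = 39/((731*(1/30))) = 39/(731/30) = 39*(30/731) = 1170/731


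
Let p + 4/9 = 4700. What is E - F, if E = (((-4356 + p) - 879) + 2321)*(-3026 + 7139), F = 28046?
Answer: 7315944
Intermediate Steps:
p = 42296/9 (p = -4/9 + 4700 = 42296/9 ≈ 4699.6)
E = 7343990 (E = (((-4356 + 42296/9) - 879) + 2321)*(-3026 + 7139) = ((3092/9 - 879) + 2321)*4113 = (-4819/9 + 2321)*4113 = (16070/9)*4113 = 7343990)
E - F = 7343990 - 1*28046 = 7343990 - 28046 = 7315944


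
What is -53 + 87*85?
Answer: 7342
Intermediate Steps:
-53 + 87*85 = -53 + 7395 = 7342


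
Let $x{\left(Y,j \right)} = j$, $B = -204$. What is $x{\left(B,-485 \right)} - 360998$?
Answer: $-361483$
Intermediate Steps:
$x{\left(B,-485 \right)} - 360998 = -485 - 360998 = -361483$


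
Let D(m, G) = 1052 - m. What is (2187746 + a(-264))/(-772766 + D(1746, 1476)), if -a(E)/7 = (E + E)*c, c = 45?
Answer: -1177033/386730 ≈ -3.0436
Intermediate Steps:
a(E) = -630*E (a(E) = -7*(E + E)*45 = -7*2*E*45 = -630*E)
(2187746 + a(-264))/(-772766 + D(1746, 1476)) = (2187746 - 630*(-264))/(-772766 + (1052 - 1*1746)) = (2187746 + 166320)/(-772766 + (1052 - 1746)) = 2354066/(-772766 - 694) = 2354066/(-773460) = 2354066*(-1/773460) = -1177033/386730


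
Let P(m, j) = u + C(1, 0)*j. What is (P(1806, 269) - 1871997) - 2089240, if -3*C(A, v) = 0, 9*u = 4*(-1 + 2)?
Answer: -35651129/9 ≈ -3.9612e+6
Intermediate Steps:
u = 4/9 (u = (4*(-1 + 2))/9 = (4*1)/9 = (1/9)*4 = 4/9 ≈ 0.44444)
C(A, v) = 0 (C(A, v) = -1/3*0 = 0)
P(m, j) = 4/9 (P(m, j) = 4/9 + 0*j = 4/9 + 0 = 4/9)
(P(1806, 269) - 1871997) - 2089240 = (4/9 - 1871997) - 2089240 = -16847969/9 - 2089240 = -35651129/9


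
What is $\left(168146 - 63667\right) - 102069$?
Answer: $2410$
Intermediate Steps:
$\left(168146 - 63667\right) - 102069 = 104479 - 102069 = 2410$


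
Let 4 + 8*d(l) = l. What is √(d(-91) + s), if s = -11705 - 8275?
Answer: I*√319870/4 ≈ 141.39*I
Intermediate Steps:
d(l) = -½ + l/8
s = -19980
√(d(-91) + s) = √((-½ + (⅛)*(-91)) - 19980) = √((-½ - 91/8) - 19980) = √(-95/8 - 19980) = √(-159935/8) = I*√319870/4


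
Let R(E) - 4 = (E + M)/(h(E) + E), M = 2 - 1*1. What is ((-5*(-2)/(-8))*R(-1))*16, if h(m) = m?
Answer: -80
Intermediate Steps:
M = 1 (M = 2 - 1 = 1)
R(E) = 4 + (1 + E)/(2*E) (R(E) = 4 + (E + 1)/(E + E) = 4 + (1 + E)/((2*E)) = 4 + (1 + E)*(1/(2*E)) = 4 + (1 + E)/(2*E))
((-5*(-2)/(-8))*R(-1))*16 = ((-5*(-2)/(-8))*((1/2)*(1 + 9*(-1))/(-1)))*16 = ((10*(-1/8))*((1/2)*(-1)*(1 - 9)))*16 = -5*(-1)*(-8)/8*16 = -5/4*4*16 = -5*16 = -80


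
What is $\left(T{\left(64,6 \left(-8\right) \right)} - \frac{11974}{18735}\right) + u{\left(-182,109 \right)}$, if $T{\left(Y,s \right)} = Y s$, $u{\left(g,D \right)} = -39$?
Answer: $- \frac{58296559}{18735} \approx -3111.6$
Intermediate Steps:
$\left(T{\left(64,6 \left(-8\right) \right)} - \frac{11974}{18735}\right) + u{\left(-182,109 \right)} = \left(64 \cdot 6 \left(-8\right) - \frac{11974}{18735}\right) - 39 = \left(64 \left(-48\right) - \frac{11974}{18735}\right) - 39 = \left(-3072 - \frac{11974}{18735}\right) - 39 = - \frac{57565894}{18735} - 39 = - \frac{58296559}{18735}$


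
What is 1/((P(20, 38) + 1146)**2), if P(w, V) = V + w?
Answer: 1/1449616 ≈ 6.8984e-7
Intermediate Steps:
1/((P(20, 38) + 1146)**2) = 1/(((38 + 20) + 1146)**2) = 1/((58 + 1146)**2) = 1/(1204**2) = 1/1449616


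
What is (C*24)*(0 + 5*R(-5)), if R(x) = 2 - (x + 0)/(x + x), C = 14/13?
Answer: 2520/13 ≈ 193.85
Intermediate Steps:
C = 14/13 (C = 14*(1/13) = 14/13 ≈ 1.0769)
R(x) = 3/2 (R(x) = 2 - x/(2*x) = 2 - x*1/(2*x) = 2 - 1*½ = 2 - ½ = 3/2)
(C*24)*(0 + 5*R(-5)) = ((14/13)*24)*(0 + 5*(3/2)) = 336*(0 + 15/2)/13 = (336/13)*(15/2) = 2520/13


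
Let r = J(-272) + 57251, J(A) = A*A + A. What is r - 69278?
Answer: 61685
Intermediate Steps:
J(A) = A + A² (J(A) = A² + A = A + A²)
r = 130963 (r = -272*(1 - 272) + 57251 = -272*(-271) + 57251 = 73712 + 57251 = 130963)
r - 69278 = 130963 - 69278 = 61685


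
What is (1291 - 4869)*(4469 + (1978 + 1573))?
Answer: -28695560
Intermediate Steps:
(1291 - 4869)*(4469 + (1978 + 1573)) = -3578*(4469 + 3551) = -3578*8020 = -28695560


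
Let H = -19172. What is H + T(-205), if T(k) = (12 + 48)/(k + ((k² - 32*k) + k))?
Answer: -184722208/9635 ≈ -19172.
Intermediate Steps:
T(k) = 60/(k² - 30*k) (T(k) = 60/(k + (k² - 31*k)) = 60/(k² - 30*k))
H + T(-205) = -19172 + 60/(-205*(-30 - 205)) = -19172 + 60*(-1/205)/(-235) = -19172 + 60*(-1/205)*(-1/235) = -19172 + 12/9635 = -184722208/9635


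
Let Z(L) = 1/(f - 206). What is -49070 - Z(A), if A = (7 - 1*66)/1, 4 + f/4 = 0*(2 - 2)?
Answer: -10893539/222 ≈ -49070.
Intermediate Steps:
f = -16 (f = -16 + 4*(0*(2 - 2)) = -16 + 4*(0*0) = -16 + 4*0 = -16 + 0 = -16)
A = -59 (A = (7 - 66)*1 = -59*1 = -59)
Z(L) = -1/222 (Z(L) = 1/(-16 - 206) = 1/(-222) = -1/222)
-49070 - Z(A) = -49070 - 1*(-1/222) = -49070 + 1/222 = -10893539/222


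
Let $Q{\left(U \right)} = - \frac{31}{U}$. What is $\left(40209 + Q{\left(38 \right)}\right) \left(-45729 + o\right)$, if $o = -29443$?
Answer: $- \frac{57428062846}{19} \approx -3.0225 \cdot 10^{9}$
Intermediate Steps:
$\left(40209 + Q{\left(38 \right)}\right) \left(-45729 + o\right) = \left(40209 - \frac{31}{38}\right) \left(-45729 - 29443\right) = \left(40209 - \frac{31}{38}\right) \left(-75172\right) = \frac{1527911}{38} \left(-75172\right) = - \frac{57428062846}{19}$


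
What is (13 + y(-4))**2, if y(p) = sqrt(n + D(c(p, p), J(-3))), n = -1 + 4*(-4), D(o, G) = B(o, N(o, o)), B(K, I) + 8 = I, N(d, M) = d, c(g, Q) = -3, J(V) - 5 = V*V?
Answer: 141 + 52*I*sqrt(7) ≈ 141.0 + 137.58*I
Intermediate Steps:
J(V) = 5 + V**2 (J(V) = 5 + V*V = 5 + V**2)
B(K, I) = -8 + I
D(o, G) = -8 + o
n = -17 (n = -1 - 16 = -17)
y(p) = 2*I*sqrt(7) (y(p) = sqrt(-17 + (-8 - 3)) = sqrt(-17 - 11) = sqrt(-28) = 2*I*sqrt(7))
(13 + y(-4))**2 = (13 + 2*I*sqrt(7))**2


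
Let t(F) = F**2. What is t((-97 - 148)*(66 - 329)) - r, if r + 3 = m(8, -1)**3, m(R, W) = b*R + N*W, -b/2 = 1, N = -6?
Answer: 4151870228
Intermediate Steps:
b = -2 (b = -2*1 = -2)
m(R, W) = -6*W - 2*R (m(R, W) = -2*R - 6*W = -6*W - 2*R)
r = -1003 (r = -3 + (-6*(-1) - 2*8)**3 = -3 + (6 - 16)**3 = -3 + (-10)**3 = -3 - 1000 = -1003)
t((-97 - 148)*(66 - 329)) - r = ((-97 - 148)*(66 - 329))**2 - 1*(-1003) = (-245*(-263))**2 + 1003 = 64435**2 + 1003 = 4151869225 + 1003 = 4151870228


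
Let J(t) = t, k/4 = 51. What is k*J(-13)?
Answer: -2652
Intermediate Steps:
k = 204 (k = 4*51 = 204)
k*J(-13) = 204*(-13) = -2652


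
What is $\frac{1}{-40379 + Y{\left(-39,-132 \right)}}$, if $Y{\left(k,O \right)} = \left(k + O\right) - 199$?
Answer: $- \frac{1}{40749} \approx -2.454 \cdot 10^{-5}$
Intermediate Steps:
$Y{\left(k,O \right)} = -199 + O + k$ ($Y{\left(k,O \right)} = \left(O + k\right) - 199 = -199 + O + k$)
$\frac{1}{-40379 + Y{\left(-39,-132 \right)}} = \frac{1}{-40379 - 370} = \frac{1}{-40749} = - \frac{1}{40749}$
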